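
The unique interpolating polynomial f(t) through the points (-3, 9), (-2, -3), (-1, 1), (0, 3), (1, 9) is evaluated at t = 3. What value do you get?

Evaluate each Lagrange basis at t = 3:
L_0(3) = (5)·(4)·(3)·(2)/[(-1)·(-2)·(-3)·(-4)] = 5
L_1(3) = (6)·(4)·(3)·(2)/[(1)·(-1)·(-2)·(-3)] = -24
L_2(3) = (6)·(5)·(3)·(2)/[(2)·(1)·(-1)·(-2)] = 45
L_3(3) = (6)·(5)·(4)·(2)/[(3)·(2)·(1)·(-1)] = -40
L_4(3) = (6)·(5)·(4)·(3)/[(4)·(3)·(2)·(1)] = 15
Sum: 9·(5) + (-3)·(-24) + 1·(45) + 3·(-40) + 9·(15) = 177

177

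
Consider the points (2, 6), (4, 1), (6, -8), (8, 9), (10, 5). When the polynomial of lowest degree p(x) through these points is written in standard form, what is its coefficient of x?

Build the Lagrange basis polynomials:
L_0(x) = (x - 4)(x - 6)(x - 8)(x - 10) / [384] = (1/384)x^4 - (7/96)x^3 + (71/96)x^2 - (77/24)x + 5
L_1(x) = (x - 2)(x - 6)(x - 8)(x - 10) / [-96] = -(1/96)x^4 + (13/48)x^3 - (59/24)x^2 + (107/12)x - 10
L_2(x) = (x - 2)(x - 4)(x - 8)(x - 10) / [64] = (1/64)x^4 - (3/8)x^3 + (49/16)x^2 - (39/4)x + 10
L_3(x) = (x - 2)(x - 4)(x - 6)(x - 10) / [-96] = -(1/96)x^4 + (11/48)x^3 - (41/24)x^2 + (61/12)x - 5
L_4(x) = (x - 2)(x - 4)(x - 6)(x - 8) / [384] = (1/384)x^4 - (5/96)x^3 + (35/96)x^2 - (25/24)x + 1
p(x) = 6·L_0 + 1·L_1 + (-8)·L_2 + 9·L_3 + 5·L_4
Only the coefficient of x is needed; take it from each L_i and combine:
6·(-77/24) + 1·(107/12) + (-8)·(-39/4) + 9·(61/12) + 5·(-25/24) = 2597/24

2597/24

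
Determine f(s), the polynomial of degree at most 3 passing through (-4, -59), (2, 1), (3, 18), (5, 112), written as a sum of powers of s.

L_0(s) = (s - 2)(s - 3)(s - 5) / [-378] = -(1/378)s^3 + (5/189)s^2 - (31/378)s + 5/63
L_1(s) = (s + 4)(s - 3)(s - 5) / [18] = (1/18)s^3 - (2/9)s^2 - (17/18)s + 10/3
L_2(s) = (s + 4)(s - 2)(s - 5) / [-14] = -(1/14)s^3 + (3/14)s^2 + (9/7)s - 20/7
L_3(s) = (s + 4)(s - 2)(s - 3) / [54] = (1/54)s^3 - (1/54)s^2 - (7/27)s + 4/9
f(s) = (-59)·L_0 + 1·L_1 + 18·L_2 + 112·L_3
  (-59)·L_0(s) = (59/378)s^3 - (295/189)s^2 + (1829/378)s - 295/63
  1·L_1(s) = (1/18)s^3 - (2/9)s^2 - (17/18)s + 10/3
  18·L_2(s) = -(9/7)s^3 + (27/7)s^2 + (162/7)s - 360/7
  112·L_3(s) = (56/27)s^3 - (56/27)s^2 - (784/27)s + 448/9
Adding term by term: s^3 - 2s - 3

f(s) = s^3 - 2s - 3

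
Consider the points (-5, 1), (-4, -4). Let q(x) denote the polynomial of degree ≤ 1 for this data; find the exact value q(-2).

-14

Evaluate each Lagrange basis at x = -2:
L_0(-2) = (2)/[(-1)] = -2
L_1(-2) = (3)/[(1)] = 3
Sum: 1·(-2) + (-4)·(3) = -14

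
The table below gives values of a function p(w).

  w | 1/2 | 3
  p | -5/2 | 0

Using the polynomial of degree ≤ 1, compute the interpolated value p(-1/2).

-7/2

L_0(-1/2) = (-7/2)/[(-5/2)] = 7/5
L_1(-1/2) = (-1)/[(5/2)] = -2/5
Sum: (-5/2)·(7/5) + 0 = -7/2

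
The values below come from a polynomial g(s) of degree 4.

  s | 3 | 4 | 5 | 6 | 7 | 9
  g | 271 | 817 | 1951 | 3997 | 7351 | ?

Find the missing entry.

19927

The 5 known values determine g uniquely (degree ≤ 4).
Evaluate each Lagrange basis at s = 9:
L_0(9) = (5)·(4)·(3)·(2)/[(-1)·(-2)·(-3)·(-4)] = 5
L_1(9) = (6)·(4)·(3)·(2)/[(1)·(-1)·(-2)·(-3)] = -24
L_2(9) = (6)·(5)·(3)·(2)/[(2)·(1)·(-1)·(-2)] = 45
L_3(9) = (6)·(5)·(4)·(2)/[(3)·(2)·(1)·(-1)] = -40
L_4(9) = (6)·(5)·(4)·(3)/[(4)·(3)·(2)·(1)] = 15
Sum: 271·(5) + 817·(-24) + 1951·(45) + 3997·(-40) + 7351·(15) = 19927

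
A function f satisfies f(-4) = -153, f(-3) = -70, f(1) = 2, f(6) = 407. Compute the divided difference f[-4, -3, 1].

-13

f[-4,-3] = (-70 - (-153)) / (-3 - (-4)) = 83
f[-3,1] = (2 - (-70)) / (1 - (-3)) = 18
f[-4,-3,1] = (18 - 83) / (1 - (-4)) = -13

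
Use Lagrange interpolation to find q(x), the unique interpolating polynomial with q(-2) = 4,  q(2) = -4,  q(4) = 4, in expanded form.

q(x) = x^2 - 2x - 4

L_0(x) = (x - 2)(x - 4) / [24] = (1/24)x^2 - (1/4)x + 1/3
L_1(x) = (x + 2)(x - 4) / [-8] = -(1/8)x^2 + (1/4)x + 1
L_2(x) = (x + 2)(x - 2) / [12] = (1/12)x^2 - 1/3
q(x) = 4·L_0 + (-4)·L_1 + 4·L_2
  4·L_0(x) = (1/6)x^2 - x + 4/3
  (-4)·L_1(x) = (1/2)x^2 - x - 4
  4·L_2(x) = (1/3)x^2 - 4/3
Adding term by term: x^2 - 2x - 4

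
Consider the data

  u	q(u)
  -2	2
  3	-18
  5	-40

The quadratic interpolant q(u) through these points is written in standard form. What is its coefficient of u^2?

L_0(u) = (u - 3)(u - 5) / [35] = (1/35)u^2 - (8/35)u + 3/7
L_1(u) = (u + 2)(u - 5) / [-10] = -(1/10)u^2 + (3/10)u + 1
L_2(u) = (u + 2)(u - 3) / [14] = (1/14)u^2 - (1/14)u - 3/7
q(u) = 2·L_0 + (-18)·L_1 + (-40)·L_2
Only the coefficient of u^2 is needed; take it from each L_i and combine:
2·(1/35) + (-18)·(-1/10) + (-40)·(1/14) = -1

-1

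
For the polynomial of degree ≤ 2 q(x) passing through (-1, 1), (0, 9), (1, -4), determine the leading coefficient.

The leading coefficient equals the top divided difference q[-1,0,1].
q[-1,0] = (9 - 1) / (0 - (-1)) = 8
q[0,1] = (-4 - 9) / (1 - 0) = -13
q[-1,0,1] = (-13 - 8) / (1 - (-1)) = -21/2

-21/2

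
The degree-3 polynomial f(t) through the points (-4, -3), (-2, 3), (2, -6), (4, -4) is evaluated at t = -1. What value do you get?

57/32

Evaluate each Lagrange basis at t = -1:
L_0(-1) = (1)·(-3)·(-5)/[(-2)·(-6)·(-8)] = -5/32
L_1(-1) = (3)·(-3)·(-5)/[(2)·(-4)·(-6)] = 15/16
L_2(-1) = (3)·(1)·(-5)/[(6)·(4)·(-2)] = 5/16
L_3(-1) = (3)·(1)·(-3)/[(8)·(6)·(2)] = -3/32
Sum: (-3)·(-5/32) + 3·(15/16) + (-6)·(5/16) + (-4)·(-3/32) = 57/32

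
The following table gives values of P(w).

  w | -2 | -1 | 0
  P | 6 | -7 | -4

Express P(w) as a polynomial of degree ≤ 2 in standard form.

P(w) = 8w^2 + 11w - 4

Newton's divided differences:
P[-2,-1] = (-7 - 6) / (-1 - (-2)) = -13
P[-1,0] = (-4 - (-7)) / (0 - (-1)) = 3
P[-2,-1,0] = (3 - (-13)) / (0 - (-2)) = 8
P(w) = 6 + (-13)·(w + 2) + 8·(w + 2)(w + 1)
Expanding: P(w) = 8w^2 + 11w - 4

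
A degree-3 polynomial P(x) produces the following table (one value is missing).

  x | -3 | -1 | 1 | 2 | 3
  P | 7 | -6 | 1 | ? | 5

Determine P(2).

The 4 known values determine P uniquely (degree ≤ 3).
Evaluate each Lagrange basis at x = 2:
L_0(2) = (3)·(1)·(-1)/[(-2)·(-4)·(-6)] = 1/16
L_1(2) = (5)·(1)·(-1)/[(2)·(-2)·(-4)] = -5/16
L_2(2) = (5)·(3)·(-1)/[(4)·(2)·(-2)] = 15/16
L_3(2) = (5)·(3)·(1)/[(6)·(4)·(2)] = 5/16
Sum: 7·(1/16) + (-6)·(-5/16) + 1·(15/16) + 5·(5/16) = 77/16

77/16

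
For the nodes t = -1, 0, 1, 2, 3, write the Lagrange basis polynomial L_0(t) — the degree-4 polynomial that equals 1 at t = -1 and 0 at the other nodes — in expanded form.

L_0(t) = t(t - 1)(t - 2)(t - 3) / [(-1)·(-2)·(-3)·(-4)]
       = (t^4 - 6t^3 + 11t^2 - 6t) / (24)

L_0(t) = (1/24)t^4 - (1/4)t^3 + (11/24)t^2 - (1/4)t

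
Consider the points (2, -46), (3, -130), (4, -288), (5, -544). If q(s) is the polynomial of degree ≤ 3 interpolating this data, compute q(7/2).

-793/4

L_0(7/2) = (1/2)·(-1/2)·(-3/2)/[(-1)·(-2)·(-3)] = -1/16
L_1(7/2) = (3/2)·(-1/2)·(-3/2)/[(1)·(-1)·(-2)] = 9/16
L_2(7/2) = (3/2)·(1/2)·(-3/2)/[(2)·(1)·(-1)] = 9/16
L_3(7/2) = (3/2)·(1/2)·(-1/2)/[(3)·(2)·(1)] = -1/16
Sum: (-46)·(-1/16) + (-130)·(9/16) + (-288)·(9/16) + (-544)·(-1/16) = -793/4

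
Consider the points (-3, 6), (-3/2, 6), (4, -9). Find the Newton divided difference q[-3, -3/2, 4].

-30/77

q[-3,-3/2] = (6 - 6) / (-3/2 - (-3)) = 0
q[-3/2,4] = (-9 - 6) / (4 - (-3/2)) = -30/11
q[-3,-3/2,4] = (-30/11 - 0) / (4 - (-3)) = -30/77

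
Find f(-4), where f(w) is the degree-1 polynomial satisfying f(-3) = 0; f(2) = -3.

3/5

L_0(-4) = (-6)/[(-5)] = 6/5
L_1(-4) = (-1)/[(5)] = -1/5
Sum: 0 + (-3)·(-1/5) = 3/5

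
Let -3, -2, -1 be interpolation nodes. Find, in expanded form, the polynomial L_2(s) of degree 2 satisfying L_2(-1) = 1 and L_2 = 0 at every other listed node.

L_2(s) = (1/2)s^2 + (5/2)s + 3

L_2(s) = (s + 3)(s + 2) / [(2)·(1)]
       = (s^2 + 5s + 6) / (2)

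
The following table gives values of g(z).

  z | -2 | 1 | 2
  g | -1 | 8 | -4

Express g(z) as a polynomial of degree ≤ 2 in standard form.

g(z) = -(15/4)z^2 - (3/4)z + 25/2

L_0(z) = (z - 1)(z - 2) / [12] = (1/12)z^2 - (1/4)z + 1/6
L_1(z) = (z + 2)(z - 2) / [-3] = -(1/3)z^2 + 4/3
L_2(z) = (z + 2)(z - 1) / [4] = (1/4)z^2 + (1/4)z - 1/2
g(z) = (-1)·L_0 + 8·L_1 + (-4)·L_2
  (-1)·L_0(z) = -(1/12)z^2 + (1/4)z - 1/6
  8·L_1(z) = -(8/3)z^2 + 32/3
  (-4)·L_2(z) = -z^2 - z + 2
Adding term by term: -(15/4)z^2 - (3/4)z + 25/2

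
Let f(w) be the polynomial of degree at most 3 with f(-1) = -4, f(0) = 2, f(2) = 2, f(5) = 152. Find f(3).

20

L_0(3) = (3)·(1)·(-2)/[(-1)·(-3)·(-6)] = 1/3
L_1(3) = (4)·(1)·(-2)/[(1)·(-2)·(-5)] = -4/5
L_2(3) = (4)·(3)·(-2)/[(3)·(2)·(-3)] = 4/3
L_3(3) = (4)·(3)·(1)/[(6)·(5)·(3)] = 2/15
Sum: (-4)·(1/3) + 2·(-4/5) + 2·(4/3) + 152·(2/15) = 20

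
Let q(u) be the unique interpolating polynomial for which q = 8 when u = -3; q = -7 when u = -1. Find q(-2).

1/2

Evaluate each Lagrange basis at u = -2:
L_0(-2) = (-1)/[(-2)] = 1/2
L_1(-2) = (1)/[(2)] = 1/2
Sum: 8·(1/2) + (-7)·(1/2) = 1/2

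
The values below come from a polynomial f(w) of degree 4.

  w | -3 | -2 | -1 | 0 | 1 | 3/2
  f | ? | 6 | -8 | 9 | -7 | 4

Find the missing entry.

10601/35

The 5 known values determine f uniquely (degree ≤ 4).
Evaluate each Lagrange basis at w = -3:
L_0(-3) = (-2)·(-3)·(-4)·(-9/2)/[(-1)·(-2)·(-3)·(-7/2)] = 36/7
L_1(-3) = (-1)·(-3)·(-4)·(-9/2)/[(1)·(-1)·(-2)·(-5/2)] = -54/5
L_2(-3) = (-1)·(-2)·(-4)·(-9/2)/[(2)·(1)·(-1)·(-3/2)] = 12
L_3(-3) = (-1)·(-2)·(-3)·(-9/2)/[(3)·(2)·(1)·(-1/2)] = -9
L_4(-3) = (-1)·(-2)·(-3)·(-4)/[(7/2)·(5/2)·(3/2)·(1/2)] = 128/35
Sum: 6·(36/7) + (-8)·(-54/5) + 9·(12) + (-7)·(-9) + 4·(128/35) = 10601/35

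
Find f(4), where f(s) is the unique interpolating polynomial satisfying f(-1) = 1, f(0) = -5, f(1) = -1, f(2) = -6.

Evaluate each Lagrange basis at s = 4:
L_0(4) = (4)·(3)·(2)/[(-1)·(-2)·(-3)] = -4
L_1(4) = (5)·(3)·(2)/[(1)·(-1)·(-2)] = 15
L_2(4) = (5)·(4)·(2)/[(2)·(1)·(-1)] = -20
L_3(4) = (5)·(4)·(3)/[(3)·(2)·(1)] = 10
Sum: 1·(-4) + (-5)·(15) + (-1)·(-20) + (-6)·(10) = -119

-119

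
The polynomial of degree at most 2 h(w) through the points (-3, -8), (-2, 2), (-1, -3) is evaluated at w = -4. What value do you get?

Using Newton's divided-difference form:
h[-3,-2] = (2 - (-8)) / (-2 - (-3)) = 10
h[-2,-1] = (-3 - 2) / (-1 - (-2)) = -5
h[-3,-2,-1] = (-5 - 10) / (-1 - (-3)) = -15/2
h(-4) = -8 + 10·(-1) + (-15/2)·(-1)·(-2) = -33

-33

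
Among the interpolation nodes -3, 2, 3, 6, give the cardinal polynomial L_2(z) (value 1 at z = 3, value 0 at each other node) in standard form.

L_2(z) = (z + 3)(z - 2)(z - 6) / [(6)·(1)·(-3)]
       = (z^3 - 5z^2 - 12z + 36) / (-18)

L_2(z) = -(1/18)z^3 + (5/18)z^2 + (2/3)z - 2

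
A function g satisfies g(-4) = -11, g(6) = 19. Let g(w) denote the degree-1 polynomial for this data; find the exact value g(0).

1

L_0(0) = (-6)/[(-10)] = 3/5
L_1(0) = (4)/[(10)] = 2/5
Sum: (-11)·(3/5) + 19·(2/5) = 1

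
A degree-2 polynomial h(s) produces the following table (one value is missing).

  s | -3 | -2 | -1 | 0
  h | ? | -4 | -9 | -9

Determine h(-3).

The 3 known values determine h uniquely (degree ≤ 2).
Evaluate each Lagrange basis at s = -3:
L_0(-3) = (-2)·(-3)/[(-1)·(-2)] = 3
L_1(-3) = (-1)·(-3)/[(1)·(-1)] = -3
L_2(-3) = (-1)·(-2)/[(2)·(1)] = 1
Sum: (-4)·(3) + (-9)·(-3) + (-9)·(1) = 6

6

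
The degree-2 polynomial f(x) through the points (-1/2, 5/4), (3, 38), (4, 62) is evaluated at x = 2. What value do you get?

Using Newton's divided-difference form:
f[-1/2,3] = (38 - 5/4) / (3 - (-1/2)) = 21/2
f[3,4] = (62 - 38) / (4 - 3) = 24
f[-1/2,3,4] = (24 - 21/2) / (4 - (-1/2)) = 3
f(2) = 5/4 + (21/2)·(5/2) + 3·(5/2)·(-1) = 20

20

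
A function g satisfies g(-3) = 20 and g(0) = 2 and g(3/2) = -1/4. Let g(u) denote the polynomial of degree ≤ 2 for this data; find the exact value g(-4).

Using Newton's divided-difference form:
g[-3,0] = (2 - 20) / (0 - (-3)) = -6
g[0,3/2] = (-1/4 - 2) / (3/2 - 0) = -3/2
g[-3,0,3/2] = (-3/2 - (-6)) / (3/2 - (-3)) = 1
g(-4) = 20 + (-6)·(-1) + 1·(-1)·(-4) = 30

30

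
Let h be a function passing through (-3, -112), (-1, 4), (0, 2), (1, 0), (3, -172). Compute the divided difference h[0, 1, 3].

h[0,1] = (0 - 2) / (1 - 0) = -2
h[1,3] = (-172 - 0) / (3 - 1) = -86
h[0,1,3] = (-86 - (-2)) / (3 - 0) = -28

-28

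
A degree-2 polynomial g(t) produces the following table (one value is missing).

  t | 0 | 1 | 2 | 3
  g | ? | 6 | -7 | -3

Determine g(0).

The 3 known values determine g uniquely (degree ≤ 2).
L_0(0) = (-2)·(-3)/[(-1)·(-2)] = 3
L_1(0) = (-1)·(-3)/[(1)·(-1)] = -3
L_2(0) = (-1)·(-2)/[(2)·(1)] = 1
Sum: 6·(3) + (-7)·(-3) + (-3)·(1) = 36

36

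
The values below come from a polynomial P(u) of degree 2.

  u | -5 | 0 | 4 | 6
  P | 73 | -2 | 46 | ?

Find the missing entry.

The 3 known values determine P uniquely (degree ≤ 2).
L_0(6) = (6)·(2)/[(-5)·(-9)] = 4/15
L_1(6) = (11)·(2)/[(5)·(-4)] = -11/10
L_2(6) = (11)·(6)/[(9)·(4)] = 11/6
Sum: 73·(4/15) + (-2)·(-11/10) + 46·(11/6) = 106

106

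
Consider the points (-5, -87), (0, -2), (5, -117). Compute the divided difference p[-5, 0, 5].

-4

p[-5,0] = (-2 - (-87)) / (0 - (-5)) = 17
p[0,5] = (-117 - (-2)) / (5 - 0) = -23
p[-5,0,5] = (-23 - 17) / (5 - (-5)) = -4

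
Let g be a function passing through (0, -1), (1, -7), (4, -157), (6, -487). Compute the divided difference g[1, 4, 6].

g[1,4] = (-157 - (-7)) / (4 - 1) = -50
g[4,6] = (-487 - (-157)) / (6 - 4) = -165
g[1,4,6] = (-165 - (-50)) / (6 - 1) = -23

-23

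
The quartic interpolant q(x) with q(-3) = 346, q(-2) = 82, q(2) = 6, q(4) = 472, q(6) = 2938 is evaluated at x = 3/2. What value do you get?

-53/16

L_0(3/2) = (7/2)·(-1/2)·(-5/2)·(-9/2)/[(-1)·(-5)·(-7)·(-9)] = -1/16
L_1(3/2) = (9/2)·(-1/2)·(-5/2)·(-9/2)/[(1)·(-4)·(-6)·(-8)] = 135/1024
L_2(3/2) = (9/2)·(7/2)·(-5/2)·(-9/2)/[(5)·(4)·(-2)·(-4)] = 567/512
L_3(3/2) = (9/2)·(7/2)·(-1/2)·(-9/2)/[(7)·(6)·(2)·(-2)] = -27/128
L_4(3/2) = (9/2)·(7/2)·(-1/2)·(-5/2)/[(9)·(8)·(4)·(2)] = 35/1024
Sum: 346·(-1/16) + 82·(135/1024) + 6·(567/512) + 472·(-27/128) + 2938·(35/1024) = -53/16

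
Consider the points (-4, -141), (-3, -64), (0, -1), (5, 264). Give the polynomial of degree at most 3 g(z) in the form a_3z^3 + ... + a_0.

g(z) = 2z^3 + 3z - 1

Newton's divided differences:
g[-4,-3] = (-64 - (-141)) / (-3 - (-4)) = 77
g[-3,0] = (-1 - (-64)) / (0 - (-3)) = 21
g[0,5] = (264 - (-1)) / (5 - 0) = 53
g[-4,-3,0] = (21 - 77) / (0 - (-4)) = -14
g[-3,0,5] = (53 - 21) / (5 - (-3)) = 4
g[-4,-3,0,5] = (4 - (-14)) / (5 - (-4)) = 2
g(z) = -141 + 77·(z + 4) + (-14)·(z + 4)(z + 3) + 2·(z + 4)(z + 3)z
Expanding: g(z) = 2z^3 + 3z - 1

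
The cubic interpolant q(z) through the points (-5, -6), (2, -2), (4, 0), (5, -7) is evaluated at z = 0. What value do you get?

L_0(0) = (-2)·(-4)·(-5)/[(-7)·(-9)·(-10)] = 4/63
L_1(0) = (5)·(-4)·(-5)/[(7)·(-2)·(-3)] = 50/21
L_2(0) = (5)·(-2)·(-5)/[(9)·(2)·(-1)] = -25/9
L_3(0) = (5)·(-2)·(-4)/[(10)·(3)·(1)] = 4/3
Sum: (-6)·(4/63) + (-2)·(50/21) + 0 + (-7)·(4/3) = -304/21

-304/21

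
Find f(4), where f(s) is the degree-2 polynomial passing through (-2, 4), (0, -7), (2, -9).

Evaluate each Lagrange basis at s = 4:
L_0(4) = (4)·(2)/[(-2)·(-4)] = 1
L_1(4) = (6)·(2)/[(2)·(-2)] = -3
L_2(4) = (6)·(4)/[(4)·(2)] = 3
Sum: 4·(1) + (-7)·(-3) + (-9)·(3) = -2

-2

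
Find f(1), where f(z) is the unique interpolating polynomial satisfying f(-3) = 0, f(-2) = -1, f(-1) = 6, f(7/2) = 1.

Using Newton's divided-difference form:
f[-3,-2] = (-1 - 0) / (-2 - (-3)) = -1
f[-2,-1] = (6 - (-1)) / (-1 - (-2)) = 7
f[-1,7/2] = (1 - 6) / (7/2 - (-1)) = -10/9
f[-3,-2,-1] = (7 - (-1)) / (-1 - (-3)) = 4
f[-2,-1,7/2] = (-10/9 - 7) / (7/2 - (-2)) = -146/99
f[-3,-2,-1,7/2] = (-146/99 - 4) / (7/2 - (-3)) = -1084/1287
f(1) = 0 + (-1)·(4) + 4·(4)·(3) + (-1084/1287)·(4)·(3)·(2) = 10204/429

10204/429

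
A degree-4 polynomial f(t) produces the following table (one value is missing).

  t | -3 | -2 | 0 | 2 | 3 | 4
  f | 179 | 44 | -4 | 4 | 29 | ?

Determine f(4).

116

The 5 known values determine f uniquely (degree ≤ 4).
L_0(4) = (6)·(4)·(2)·(1)/[(-1)·(-3)·(-5)·(-6)] = 8/15
L_1(4) = (7)·(4)·(2)·(1)/[(1)·(-2)·(-4)·(-5)] = -7/5
L_2(4) = (7)·(6)·(2)·(1)/[(3)·(2)·(-2)·(-3)] = 7/3
L_3(4) = (7)·(6)·(4)·(1)/[(5)·(4)·(2)·(-1)] = -21/5
L_4(4) = (7)·(6)·(4)·(2)/[(6)·(5)·(3)·(1)] = 56/15
Sum: 179·(8/15) + 44·(-7/5) + (-4)·(7/3) + 4·(-21/5) + 29·(56/15) = 116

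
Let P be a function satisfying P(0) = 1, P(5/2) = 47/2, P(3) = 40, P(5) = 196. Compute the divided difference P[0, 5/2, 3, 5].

P[0,5/2] = (47/2 - 1) / (5/2 - 0) = 9
P[5/2,3] = (40 - 47/2) / (3 - 5/2) = 33
P[3,5] = (196 - 40) / (5 - 3) = 78
P[0,5/2,3] = (33 - 9) / (3 - 0) = 8
P[5/2,3,5] = (78 - 33) / (5 - 5/2) = 18
P[0,5/2,3,5] = (18 - 8) / (5 - 0) = 2

2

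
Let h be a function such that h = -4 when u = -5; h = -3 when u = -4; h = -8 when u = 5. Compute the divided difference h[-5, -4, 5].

-7/45

h[-5,-4] = (-3 - (-4)) / (-4 - (-5)) = 1
h[-4,5] = (-8 - (-3)) / (5 - (-4)) = -5/9
h[-5,-4,5] = (-5/9 - 1) / (5 - (-5)) = -7/45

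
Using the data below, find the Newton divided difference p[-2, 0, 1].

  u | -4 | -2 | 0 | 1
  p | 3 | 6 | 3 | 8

13/6

p[-2,0] = (3 - 6) / (0 - (-2)) = -3/2
p[0,1] = (8 - 3) / (1 - 0) = 5
p[-2,0,1] = (5 - (-3/2)) / (1 - (-2)) = 13/6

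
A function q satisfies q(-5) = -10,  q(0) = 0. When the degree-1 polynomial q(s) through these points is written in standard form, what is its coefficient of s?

2

The leading coefficient equals the top divided difference q[-5,0].
q[-5,0] = (0 - (-10)) / (0 - (-5)) = 2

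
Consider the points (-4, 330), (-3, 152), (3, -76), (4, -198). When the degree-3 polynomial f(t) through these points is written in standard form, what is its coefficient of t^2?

Build the Lagrange basis polynomials:
L_0(t) = (t + 3)(t - 3)(t - 4) / [-56] = -(1/56)t^3 + (1/14)t^2 + (9/56)t - 9/14
L_1(t) = (t + 4)(t - 3)(t - 4) / [42] = (1/42)t^3 - (1/14)t^2 - (8/21)t + 8/7
L_2(t) = (t + 4)(t + 3)(t - 4) / [-42] = -(1/42)t^3 - (1/14)t^2 + (8/21)t + 8/7
L_3(t) = (t + 4)(t + 3)(t - 3) / [56] = (1/56)t^3 + (1/14)t^2 - (9/56)t - 9/14
f(t) = 330·L_0 + 152·L_1 + (-76)·L_2 + (-198)·L_3
Only the coefficient of t^2 is needed; take it from each L_i and combine:
330·(1/14) + 152·(-1/14) + (-76)·(-1/14) + (-198)·(1/14) = 4

4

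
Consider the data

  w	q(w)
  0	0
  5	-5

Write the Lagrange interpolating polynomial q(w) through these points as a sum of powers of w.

q(w) = -w

Build the Lagrange basis polynomials:
L_0(w) = (w - 5) / [-5] = -(1/5)w + 1
L_1(w) = w / [5] = (1/5)w
q(w) = 0·L_0 + (-5)·L_1
  0·L_0(w) = 0
  (-5)·L_1(w) = -w
Adding term by term: -w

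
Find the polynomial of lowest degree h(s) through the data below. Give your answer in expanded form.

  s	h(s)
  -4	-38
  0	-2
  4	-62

h(s) = -3s^2 - 3s - 2

Build the Lagrange basis polynomials:
L_0(s) = s(s - 4) / [32] = (1/32)s^2 - (1/8)s
L_1(s) = (s + 4)(s - 4) / [-16] = -(1/16)s^2 + 1
L_2(s) = (s + 4)s / [32] = (1/32)s^2 + (1/8)s
h(s) = (-38)·L_0 + (-2)·L_1 + (-62)·L_2
  (-38)·L_0(s) = -(19/16)s^2 + (19/4)s
  (-2)·L_1(s) = (1/8)s^2 - 2
  (-62)·L_2(s) = -(31/16)s^2 - (31/4)s
Adding term by term: -3s^2 - 3s - 2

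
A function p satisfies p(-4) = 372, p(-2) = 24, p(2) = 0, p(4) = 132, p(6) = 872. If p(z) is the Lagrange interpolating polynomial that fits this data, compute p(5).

381

Evaluate each Lagrange basis at z = 5:
L_0(5) = (7)·(3)·(1)·(-1)/[(-2)·(-6)·(-8)·(-10)] = -7/320
L_1(5) = (9)·(3)·(1)·(-1)/[(2)·(-4)·(-6)·(-8)] = 9/128
L_2(5) = (9)·(7)·(1)·(-1)/[(6)·(4)·(-2)·(-4)] = -21/64
L_3(5) = (9)·(7)·(3)·(-1)/[(8)·(6)·(2)·(-2)] = 63/64
L_4(5) = (9)·(7)·(3)·(1)/[(10)·(8)·(4)·(2)] = 189/640
Sum: 372·(-7/320) + 24·(9/128) + 0 + 132·(63/64) + 872·(189/640) = 381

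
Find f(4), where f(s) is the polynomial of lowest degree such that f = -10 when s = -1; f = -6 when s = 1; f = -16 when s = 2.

Evaluate each Lagrange basis at s = 4:
L_0(4) = (3)·(2)/[(-2)·(-3)] = 1
L_1(4) = (5)·(2)/[(2)·(-1)] = -5
L_2(4) = (5)·(3)/[(3)·(1)] = 5
Sum: (-10)·(1) + (-6)·(-5) + (-16)·(5) = -60

-60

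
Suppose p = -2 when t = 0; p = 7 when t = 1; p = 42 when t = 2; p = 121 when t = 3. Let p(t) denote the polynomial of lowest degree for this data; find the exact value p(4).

Evaluate each Lagrange basis at t = 4:
L_0(4) = (3)·(2)·(1)/[(-1)·(-2)·(-3)] = -1
L_1(4) = (4)·(2)·(1)/[(1)·(-1)·(-2)] = 4
L_2(4) = (4)·(3)·(1)/[(2)·(1)·(-1)] = -6
L_3(4) = (4)·(3)·(2)/[(3)·(2)·(1)] = 4
Sum: (-2)·(-1) + 7·(4) + 42·(-6) + 121·(4) = 262

262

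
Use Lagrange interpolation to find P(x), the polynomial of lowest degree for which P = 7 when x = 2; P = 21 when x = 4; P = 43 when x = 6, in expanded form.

Build the Lagrange basis polynomials:
L_0(x) = (x - 4)(x - 6) / [8] = (1/8)x^2 - (5/4)x + 3
L_1(x) = (x - 2)(x - 6) / [-4] = -(1/4)x^2 + 2x - 3
L_2(x) = (x - 2)(x - 4) / [8] = (1/8)x^2 - (3/4)x + 1
P(x) = 7·L_0 + 21·L_1 + 43·L_2
  7·L_0(x) = (7/8)x^2 - (35/4)x + 21
  21·L_1(x) = -(21/4)x^2 + 42x - 63
  43·L_2(x) = (43/8)x^2 - (129/4)x + 43
Adding term by term: x^2 + x + 1

P(x) = x^2 + x + 1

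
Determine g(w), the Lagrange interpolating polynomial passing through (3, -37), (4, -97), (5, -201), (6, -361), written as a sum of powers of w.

Build the Lagrange basis polynomials:
L_0(w) = (w - 4)(w - 5)(w - 6) / [-6] = -(1/6)w^3 + (5/2)w^2 - (37/3)w + 20
L_1(w) = (w - 3)(w - 5)(w - 6) / [2] = (1/2)w^3 - 7w^2 + (63/2)w - 45
L_2(w) = (w - 3)(w - 4)(w - 6) / [-2] = -(1/2)w^3 + (13/2)w^2 - 27w + 36
L_3(w) = (w - 3)(w - 4)(w - 5) / [6] = (1/6)w^3 - 2w^2 + (47/6)w - 10
g(w) = (-37)·L_0 + (-97)·L_1 + (-201)·L_2 + (-361)·L_3
  (-37)·L_0(w) = (37/6)w^3 - (185/2)w^2 + (1369/3)w - 740
  (-97)·L_1(w) = -(97/2)w^3 + 679w^2 - (6111/2)w + 4365
  (-201)·L_2(w) = (201/2)w^3 - (2613/2)w^2 + 5427w - 7236
  (-361)·L_3(w) = -(361/6)w^3 + 722w^2 - (16967/6)w + 3610
Adding term by term: -2w^3 + 2w^2 - 1

g(w) = -2w^3 + 2w^2 - 1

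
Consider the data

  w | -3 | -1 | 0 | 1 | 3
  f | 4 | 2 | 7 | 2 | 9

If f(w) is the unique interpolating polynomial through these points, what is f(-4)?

829/12

L_0(-4) = (-3)·(-4)·(-5)·(-7)/[(-2)·(-3)·(-4)·(-6)] = 35/12
L_1(-4) = (-1)·(-4)·(-5)·(-7)/[(2)·(-1)·(-2)·(-4)] = -35/4
L_2(-4) = (-1)·(-3)·(-5)·(-7)/[(3)·(1)·(-1)·(-3)] = 35/3
L_3(-4) = (-1)·(-3)·(-4)·(-7)/[(4)·(2)·(1)·(-2)] = -21/4
L_4(-4) = (-1)·(-3)·(-4)·(-5)/[(6)·(4)·(3)·(2)] = 5/12
Sum: 4·(35/12) + 2·(-35/4) + 7·(35/3) + 2·(-21/4) + 9·(5/12) = 829/12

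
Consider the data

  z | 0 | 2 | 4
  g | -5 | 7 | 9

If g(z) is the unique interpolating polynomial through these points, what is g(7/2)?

L_0(7/2) = (3/2)·(-1/2)/[(-2)·(-4)] = -3/32
L_1(7/2) = (7/2)·(-1/2)/[(2)·(-2)] = 7/16
L_2(7/2) = (7/2)·(3/2)/[(4)·(2)] = 21/32
Sum: (-5)·(-3/32) + 7·(7/16) + 9·(21/32) = 151/16

151/16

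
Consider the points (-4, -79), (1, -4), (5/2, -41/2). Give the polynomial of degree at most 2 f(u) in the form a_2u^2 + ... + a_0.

L_0(u) = (u - 1)(u - 5/2) / [65/2] = (2/65)u^2 - (7/65)u + 1/13
L_1(u) = (u + 4)(u - 5/2) / [-15/2] = -(2/15)u^2 - (1/5)u + 4/3
L_2(u) = (u + 4)(u - 1) / [39/4] = (4/39)u^2 + (4/13)u - 16/39
f(u) = (-79)·L_0 + (-4)·L_1 + (-41/2)·L_2
  (-79)·L_0(u) = -(158/65)u^2 + (553/65)u - 79/13
  (-4)·L_1(u) = (8/15)u^2 + (4/5)u - 16/3
  (-41/2)·L_2(u) = -(82/39)u^2 - (82/13)u + 328/39
Adding term by term: -4u^2 + 3u - 3

f(u) = -4u^2 + 3u - 3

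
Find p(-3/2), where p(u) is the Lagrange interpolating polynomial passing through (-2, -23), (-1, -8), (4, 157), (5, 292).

-27/2

Evaluate each Lagrange basis at u = -3/2:
L_0(-3/2) = (-1/2)·(-11/2)·(-13/2)/[(-1)·(-6)·(-7)] = 143/336
L_1(-3/2) = (1/2)·(-11/2)·(-13/2)/[(1)·(-5)·(-6)] = 143/240
L_2(-3/2) = (1/2)·(-1/2)·(-13/2)/[(6)·(5)·(-1)] = -13/240
L_3(-3/2) = (1/2)·(-1/2)·(-11/2)/[(7)·(6)·(1)] = 11/336
Sum: (-23)·(143/336) + (-8)·(143/240) + 157·(-13/240) + 292·(11/336) = -27/2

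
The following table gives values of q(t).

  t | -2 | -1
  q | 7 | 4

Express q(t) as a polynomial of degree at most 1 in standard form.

q(t) = -3t + 1

Build the Lagrange basis polynomials:
L_0(t) = (t + 1) / [-1] = -t - 1
L_1(t) = (t + 2) / [1] = t + 2
q(t) = 7·L_0 + 4·L_1
  7·L_0(t) = -7t - 7
  4·L_1(t) = 4t + 8
Adding term by term: -3t + 1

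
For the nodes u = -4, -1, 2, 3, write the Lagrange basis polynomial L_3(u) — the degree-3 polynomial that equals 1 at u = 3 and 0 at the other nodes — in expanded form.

L_3(u) = (u + 4)(u + 1)(u - 2) / [(7)·(4)·(1)]
       = (u^3 + 3u^2 - 6u - 8) / (28)

L_3(u) = (1/28)u^3 + (3/28)u^2 - (3/14)u - 2/7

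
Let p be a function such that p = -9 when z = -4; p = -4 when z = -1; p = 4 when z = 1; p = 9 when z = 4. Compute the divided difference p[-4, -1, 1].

7/15

p[-4,-1] = (-4 - (-9)) / (-1 - (-4)) = 5/3
p[-1,1] = (4 - (-4)) / (1 - (-1)) = 4
p[-4,-1,1] = (4 - 5/3) / (1 - (-4)) = 7/15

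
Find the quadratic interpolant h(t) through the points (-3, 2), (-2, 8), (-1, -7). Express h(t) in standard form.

Build the Lagrange basis polynomials:
L_0(t) = (t + 2)(t + 1) / [2] = (1/2)t^2 + (3/2)t + 1
L_1(t) = (t + 3)(t + 1) / [-1] = -t^2 - 4t - 3
L_2(t) = (t + 3)(t + 2) / [2] = (1/2)t^2 + (5/2)t + 3
h(t) = 2·L_0 + 8·L_1 + (-7)·L_2
  2·L_0(t) = t^2 + 3t + 2
  8·L_1(t) = -8t^2 - 32t - 24
  (-7)·L_2(t) = -(7/2)t^2 - (35/2)t - 21
Adding term by term: -(21/2)t^2 - (93/2)t - 43

h(t) = -(21/2)t^2 - (93/2)t - 43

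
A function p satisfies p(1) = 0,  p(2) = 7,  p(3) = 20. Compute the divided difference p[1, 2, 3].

p[1,2] = (7 - 0) / (2 - 1) = 7
p[2,3] = (20 - 7) / (3 - 2) = 13
p[1,2,3] = (13 - 7) / (3 - 1) = 3

3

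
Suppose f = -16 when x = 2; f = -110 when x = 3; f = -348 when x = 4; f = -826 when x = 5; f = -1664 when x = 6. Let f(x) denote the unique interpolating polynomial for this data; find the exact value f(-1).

Evaluate each Lagrange basis at x = -1:
L_0(-1) = (-4)·(-5)·(-6)·(-7)/[(-1)·(-2)·(-3)·(-4)] = 35
L_1(-1) = (-3)·(-5)·(-6)·(-7)/[(1)·(-1)·(-2)·(-3)] = -105
L_2(-1) = (-3)·(-4)·(-6)·(-7)/[(2)·(1)·(-1)·(-2)] = 126
L_3(-1) = (-3)·(-4)·(-5)·(-7)/[(3)·(2)·(1)·(-1)] = -70
L_4(-1) = (-3)·(-4)·(-5)·(-6)/[(4)·(3)·(2)·(1)] = 15
Sum: (-16)·(35) + (-110)·(-105) + (-348)·(126) + (-826)·(-70) + (-1664)·(15) = 2

2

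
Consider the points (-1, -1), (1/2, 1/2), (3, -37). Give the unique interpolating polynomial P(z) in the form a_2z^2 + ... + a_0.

P(z) = -4z^2 - z + 2

Newton's divided differences:
P[-1,1/2] = (1/2 - (-1)) / (1/2 - (-1)) = 1
P[1/2,3] = (-37 - 1/2) / (3 - 1/2) = -15
P[-1,1/2,3] = (-15 - 1) / (3 - (-1)) = -4
P(z) = -1 + 1·(z + 1) + (-4)·(z + 1)(z - 1/2)
Expanding: P(z) = -4z^2 - z + 2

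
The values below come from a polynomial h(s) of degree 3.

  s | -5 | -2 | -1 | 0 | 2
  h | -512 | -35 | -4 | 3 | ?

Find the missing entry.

41

The 4 known values determine h uniquely (degree ≤ 3).
Evaluate each Lagrange basis at s = 2:
L_0(2) = (4)·(3)·(2)/[(-3)·(-4)·(-5)] = -2/5
L_1(2) = (7)·(3)·(2)/[(3)·(-1)·(-2)] = 7
L_2(2) = (7)·(4)·(2)/[(4)·(1)·(-1)] = -14
L_3(2) = (7)·(4)·(3)/[(5)·(2)·(1)] = 42/5
Sum: (-512)·(-2/5) + (-35)·(7) + (-4)·(-14) + 3·(42/5) = 41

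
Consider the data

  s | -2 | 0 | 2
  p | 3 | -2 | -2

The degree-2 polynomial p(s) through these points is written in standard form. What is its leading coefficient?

Build the Lagrange basis polynomials:
L_0(s) = s(s - 2) / [8] = (1/8)s^2 - (1/4)s
L_1(s) = (s + 2)(s - 2) / [-4] = -(1/4)s^2 + 1
L_2(s) = (s + 2)s / [8] = (1/8)s^2 + (1/4)s
p(s) = 3·L_0 + (-2)·L_1 + (-2)·L_2
Only the coefficient of s^2 is needed; take it from each L_i and combine:
3·(1/8) + (-2)·(-1/4) + (-2)·(1/8) = 5/8

5/8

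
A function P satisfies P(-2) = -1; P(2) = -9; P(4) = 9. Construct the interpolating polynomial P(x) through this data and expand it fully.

P(x) = (11/6)x^2 - 2x - 37/3

Newton's divided differences:
P[-2,2] = (-9 - (-1)) / (2 - (-2)) = -2
P[2,4] = (9 - (-9)) / (4 - 2) = 9
P[-2,2,4] = (9 - (-2)) / (4 - (-2)) = 11/6
P(x) = -1 + (-2)·(x + 2) + (11/6)·(x + 2)(x - 2)
Expanding: P(x) = (11/6)x^2 - 2x - 37/3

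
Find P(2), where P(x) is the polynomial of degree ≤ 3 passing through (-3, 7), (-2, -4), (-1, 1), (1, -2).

-81/2

Using Newton's divided-difference form:
P[-3,-2] = (-4 - 7) / (-2 - (-3)) = -11
P[-2,-1] = (1 - (-4)) / (-1 - (-2)) = 5
P[-1,1] = (-2 - 1) / (1 - (-1)) = -3/2
P[-3,-2,-1] = (5 - (-11)) / (-1 - (-3)) = 8
P[-2,-1,1] = (-3/2 - 5) / (1 - (-2)) = -13/6
P[-3,-2,-1,1] = (-13/6 - 8) / (1 - (-3)) = -61/24
P(2) = 7 + (-11)·(5) + 8·(5)·(4) + (-61/24)·(5)·(4)·(3) = -81/2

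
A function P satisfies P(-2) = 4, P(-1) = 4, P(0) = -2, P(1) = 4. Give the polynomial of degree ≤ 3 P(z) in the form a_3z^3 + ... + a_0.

P(z) = 3z^3 + 6z^2 - 3z - 2

Newton's divided differences:
P[-2,-1] = (4 - 4) / (-1 - (-2)) = 0
P[-1,0] = (-2 - 4) / (0 - (-1)) = -6
P[0,1] = (4 - (-2)) / (1 - 0) = 6
P[-2,-1,0] = (-6 - 0) / (0 - (-2)) = -3
P[-1,0,1] = (6 - (-6)) / (1 - (-1)) = 6
P[-2,-1,0,1] = (6 - (-3)) / (1 - (-2)) = 3
P(z) = 4 + (-3)·(z + 2)(z + 1) + 3·(z + 2)(z + 1)z
Expanding: P(z) = 3z^3 + 6z^2 - 3z - 2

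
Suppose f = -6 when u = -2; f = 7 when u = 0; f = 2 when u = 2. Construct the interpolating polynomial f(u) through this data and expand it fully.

f(u) = -(9/4)u^2 + 2u + 7

Newton's divided differences:
f[-2,0] = (7 - (-6)) / (0 - (-2)) = 13/2
f[0,2] = (2 - 7) / (2 - 0) = -5/2
f[-2,0,2] = (-5/2 - 13/2) / (2 - (-2)) = -9/4
f(u) = -6 + (13/2)·(u + 2) + (-9/4)·(u + 2)u
Expanding: f(u) = -(9/4)u^2 + 2u + 7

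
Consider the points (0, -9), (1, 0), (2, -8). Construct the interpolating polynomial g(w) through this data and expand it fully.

g(w) = -(17/2)w^2 + (35/2)w - 9

Build the Lagrange basis polynomials:
L_0(w) = (w - 1)(w - 2) / [2] = (1/2)w^2 - (3/2)w + 1
L_1(w) = w(w - 2) / [-1] = -w^2 + 2w
L_2(w) = w(w - 1) / [2] = (1/2)w^2 - (1/2)w
g(w) = (-9)·L_0 + 0·L_1 + (-8)·L_2
  (-9)·L_0(w) = -(9/2)w^2 + (27/2)w - 9
  0·L_1(w) = 0
  (-8)·L_2(w) = -4w^2 + 4w
Adding term by term: -(17/2)w^2 + (35/2)w - 9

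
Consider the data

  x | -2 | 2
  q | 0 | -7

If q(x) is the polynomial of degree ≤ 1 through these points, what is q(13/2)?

Evaluate each Lagrange basis at x = 13/2:
L_0(13/2) = (9/2)/[(-4)] = -9/8
L_1(13/2) = (17/2)/[(4)] = 17/8
Sum: 0 + (-7)·(17/8) = -119/8

-119/8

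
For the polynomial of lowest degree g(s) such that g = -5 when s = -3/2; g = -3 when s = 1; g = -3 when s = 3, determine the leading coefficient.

Build the Lagrange basis polynomials:
L_0(s) = (s - 1)(s - 3) / [45/4] = (4/45)s^2 - (16/45)s + 4/15
L_1(s) = (s + 3/2)(s - 3) / [-5] = -(1/5)s^2 + (3/10)s + 9/10
L_2(s) = (s + 3/2)(s - 1) / [9] = (1/9)s^2 + (1/18)s - 1/6
g(s) = (-5)·L_0 + (-3)·L_1 + (-3)·L_2
Only the coefficient of s^2 is needed; take it from each L_i and combine:
(-5)·(4/45) + (-3)·(-1/5) + (-3)·(1/9) = -8/45

-8/45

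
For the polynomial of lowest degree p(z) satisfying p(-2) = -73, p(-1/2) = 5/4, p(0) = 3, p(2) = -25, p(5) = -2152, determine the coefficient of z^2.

3

Build the Lagrange basis polynomials:
L_0(z) = (z + 1/2)z(z - 2)(z - 5) / [84] = (1/84)z^4 - (13/168)z^3 + (13/168)z^2 + (5/84)z
L_1(z) = (z + 2)z(z - 2)(z - 5) / [-165/16] = -(16/165)z^4 + (16/33)z^3 + (64/165)z^2 - (64/33)z
L_2(z) = (z + 2)(z + 1/2)(z - 2)(z - 5) / [10] = (1/10)z^4 - (9/20)z^3 - (13/20)z^2 + (9/5)z + 1
L_3(z) = (z + 2)(z + 1/2)z(z - 5) / [-60] = -(1/60)z^4 + (1/24)z^3 + (23/120)z^2 + (1/12)z
L_4(z) = (z + 2)(z + 1/2)z(z - 2) / [1155/2] = (2/1155)z^4 + (1/1155)z^3 - (8/1155)z^2 - (4/1155)z
p(z) = (-73)·L_0 + (5/4)·L_1 + 3·L_2 + (-25)·L_3 + (-2152)·L_4
Only the coefficient of z^2 is needed; take it from each L_i and combine:
(-73)·(13/168) + (5/4)·(64/165) + 3·(-13/20) + (-25)·(23/120) + (-2152)·(-8/1155) = 3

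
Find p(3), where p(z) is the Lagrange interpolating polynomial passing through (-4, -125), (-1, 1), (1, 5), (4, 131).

57

Evaluate each Lagrange basis at z = 3:
L_0(3) = (4)·(2)·(-1)/[(-3)·(-5)·(-8)] = 1/15
L_1(3) = (7)·(2)·(-1)/[(3)·(-2)·(-5)] = -7/15
L_2(3) = (7)·(4)·(-1)/[(5)·(2)·(-3)] = 14/15
L_3(3) = (7)·(4)·(2)/[(8)·(5)·(3)] = 7/15
Sum: (-125)·(1/15) + 1·(-7/15) + 5·(14/15) + 131·(7/15) = 57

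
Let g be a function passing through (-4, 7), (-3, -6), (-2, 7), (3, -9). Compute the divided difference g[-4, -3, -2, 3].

g[-4,-3] = (-6 - 7) / (-3 - (-4)) = -13
g[-3,-2] = (7 - (-6)) / (-2 - (-3)) = 13
g[-2,3] = (-9 - 7) / (3 - (-2)) = -16/5
g[-4,-3,-2] = (13 - (-13)) / (-2 - (-4)) = 13
g[-3,-2,3] = (-16/5 - 13) / (3 - (-3)) = -27/10
g[-4,-3,-2,3] = (-27/10 - 13) / (3 - (-4)) = -157/70

-157/70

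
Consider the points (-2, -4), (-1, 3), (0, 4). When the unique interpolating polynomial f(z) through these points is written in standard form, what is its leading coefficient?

Build the Lagrange basis polynomials:
L_0(z) = (z + 1)z / [2] = (1/2)z^2 + (1/2)z
L_1(z) = (z + 2)z / [-1] = -z^2 - 2z
L_2(z) = (z + 2)(z + 1) / [2] = (1/2)z^2 + (3/2)z + 1
f(z) = (-4)·L_0 + 3·L_1 + 4·L_2
Only the coefficient of z^2 is needed; take it from each L_i and combine:
(-4)·(1/2) + 3·(-1) + 4·(1/2) = -3

-3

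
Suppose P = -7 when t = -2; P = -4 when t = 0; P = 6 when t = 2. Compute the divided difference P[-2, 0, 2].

7/8

P[-2,0] = (-4 - (-7)) / (0 - (-2)) = 3/2
P[0,2] = (6 - (-4)) / (2 - 0) = 5
P[-2,0,2] = (5 - 3/2) / (2 - (-2)) = 7/8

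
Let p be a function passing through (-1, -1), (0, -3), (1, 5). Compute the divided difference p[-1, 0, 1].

5

p[-1,0] = (-3 - (-1)) / (0 - (-1)) = -2
p[0,1] = (5 - (-3)) / (1 - 0) = 8
p[-1,0,1] = (8 - (-2)) / (1 - (-1)) = 5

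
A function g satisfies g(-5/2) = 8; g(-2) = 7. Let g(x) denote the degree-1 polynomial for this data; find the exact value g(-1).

L_0(-1) = (1)/[(-1/2)] = -2
L_1(-1) = (3/2)/[(1/2)] = 3
Sum: 8·(-2) + 7·(3) = 5

5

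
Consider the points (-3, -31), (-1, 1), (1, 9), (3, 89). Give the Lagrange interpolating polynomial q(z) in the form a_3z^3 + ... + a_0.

q(z) = 2z^3 + 3z^2 + 2z + 2

Build the Lagrange basis polynomials:
L_0(z) = (z + 1)(z - 1)(z - 3) / [-48] = -(1/48)z^3 + (1/16)z^2 + (1/48)z - 1/16
L_1(z) = (z + 3)(z - 1)(z - 3) / [16] = (1/16)z^3 - (1/16)z^2 - (9/16)z + 9/16
L_2(z) = (z + 3)(z + 1)(z - 3) / [-16] = -(1/16)z^3 - (1/16)z^2 + (9/16)z + 9/16
L_3(z) = (z + 3)(z + 1)(z - 1) / [48] = (1/48)z^3 + (1/16)z^2 - (1/48)z - 1/16
q(z) = (-31)·L_0 + 1·L_1 + 9·L_2 + 89·L_3
  (-31)·L_0(z) = (31/48)z^3 - (31/16)z^2 - (31/48)z + 31/16
  1·L_1(z) = (1/16)z^3 - (1/16)z^2 - (9/16)z + 9/16
  9·L_2(z) = -(9/16)z^3 - (9/16)z^2 + (81/16)z + 81/16
  89·L_3(z) = (89/48)z^3 + (89/16)z^2 - (89/48)z - 89/16
Adding term by term: 2z^3 + 3z^2 + 2z + 2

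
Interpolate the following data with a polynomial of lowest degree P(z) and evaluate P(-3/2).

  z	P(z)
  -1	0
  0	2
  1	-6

-19/4

Evaluate each Lagrange basis at z = -3/2:
L_0(-3/2) = (-3/2)·(-5/2)/[(-1)·(-2)] = 15/8
L_1(-3/2) = (-1/2)·(-5/2)/[(1)·(-1)] = -5/4
L_2(-3/2) = (-1/2)·(-3/2)/[(2)·(1)] = 3/8
Sum: 0 + 2·(-5/4) + (-6)·(3/8) = -19/4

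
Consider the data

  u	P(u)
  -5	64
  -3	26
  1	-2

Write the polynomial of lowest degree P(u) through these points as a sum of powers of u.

P(u) = 2u^2 - 3u - 1

Newton's divided differences:
P[-5,-3] = (26 - 64) / (-3 - (-5)) = -19
P[-3,1] = (-2 - 26) / (1 - (-3)) = -7
P[-5,-3,1] = (-7 - (-19)) / (1 - (-5)) = 2
P(u) = 64 + (-19)·(u + 5) + 2·(u + 5)(u + 3)
Expanding: P(u) = 2u^2 - 3u - 1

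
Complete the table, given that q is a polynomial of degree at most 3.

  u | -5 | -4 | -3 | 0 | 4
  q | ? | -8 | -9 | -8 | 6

The 4 known values determine q uniquely (degree ≤ 3).
Evaluate each Lagrange basis at u = -5:
L_0(-5) = (-2)·(-5)·(-9)/[(-1)·(-4)·(-8)] = 45/16
L_1(-5) = (-1)·(-5)·(-9)/[(1)·(-3)·(-7)] = -15/7
L_2(-5) = (-1)·(-2)·(-9)/[(4)·(3)·(-4)] = 3/8
L_3(-5) = (-1)·(-2)·(-5)/[(8)·(7)·(4)] = -5/112
Sum: (-8)·(45/16) + (-9)·(-15/7) + (-8)·(3/8) + 6·(-5/112) = -363/56

-363/56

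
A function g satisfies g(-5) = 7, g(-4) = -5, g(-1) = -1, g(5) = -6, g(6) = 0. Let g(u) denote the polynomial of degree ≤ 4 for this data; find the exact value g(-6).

2144/63

L_0(-6) = (-2)·(-5)·(-11)·(-12)/[(-1)·(-4)·(-10)·(-11)] = 3
L_1(-6) = (-1)·(-5)·(-11)·(-12)/[(1)·(-3)·(-9)·(-10)] = -22/9
L_2(-6) = (-1)·(-2)·(-11)·(-12)/[(4)·(3)·(-6)·(-7)] = 11/21
L_3(-6) = (-1)·(-2)·(-5)·(-12)/[(10)·(9)·(6)·(-1)] = -2/9
L_4(-6) = (-1)·(-2)·(-5)·(-11)/[(11)·(10)·(7)·(1)] = 1/7
Sum: 7·(3) + (-5)·(-22/9) + (-1)·(11/21) + (-6)·(-2/9) + 0 = 2144/63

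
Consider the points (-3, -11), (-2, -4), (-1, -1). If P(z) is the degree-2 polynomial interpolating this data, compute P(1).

-7

L_0(1) = (3)·(2)/[(-1)·(-2)] = 3
L_1(1) = (4)·(2)/[(1)·(-1)] = -8
L_2(1) = (4)·(3)/[(2)·(1)] = 6
Sum: (-11)·(3) + (-4)·(-8) + (-1)·(6) = -7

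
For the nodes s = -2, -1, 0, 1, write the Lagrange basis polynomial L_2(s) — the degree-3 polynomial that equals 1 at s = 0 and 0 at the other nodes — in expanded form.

L_2(s) = (s + 2)(s + 1)(s - 1) / [(2)·(1)·(-1)]
       = (s^3 + 2s^2 - s - 2) / (-2)

L_2(s) = -(1/2)s^3 - s^2 + (1/2)s + 1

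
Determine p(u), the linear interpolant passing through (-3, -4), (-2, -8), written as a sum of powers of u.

L_0(u) = (u + 2) / [-1] = -u - 2
L_1(u) = (u + 3) / [1] = u + 3
p(u) = (-4)·L_0 + (-8)·L_1
  (-4)·L_0(u) = 4u + 8
  (-8)·L_1(u) = -8u - 24
Adding term by term: -4u - 16

p(u) = -4u - 16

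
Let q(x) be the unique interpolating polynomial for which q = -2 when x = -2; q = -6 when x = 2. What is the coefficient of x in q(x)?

The leading coefficient equals the top divided difference q[-2,2].
q[-2,2] = (-6 - (-2)) / (2 - (-2)) = -1

-1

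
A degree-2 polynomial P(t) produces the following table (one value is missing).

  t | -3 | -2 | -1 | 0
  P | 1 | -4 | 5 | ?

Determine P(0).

The 3 known values determine P uniquely (degree ≤ 2).
Evaluate each Lagrange basis at t = 0:
L_0(0) = (2)·(1)/[(-1)·(-2)] = 1
L_1(0) = (3)·(1)/[(1)·(-1)] = -3
L_2(0) = (3)·(2)/[(2)·(1)] = 3
Sum: 1·(1) + (-4)·(-3) + 5·(3) = 28

28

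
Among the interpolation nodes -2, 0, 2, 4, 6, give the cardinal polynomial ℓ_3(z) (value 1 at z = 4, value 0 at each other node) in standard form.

ℓ_3(z) = -(1/96)z^4 + (1/16)z^3 + (1/24)z^2 - (1/4)z

ℓ_3(z) = (z + 2)z(z - 2)(z - 6) / [(6)·(4)·(2)·(-2)]
       = (z^4 - 6z^3 - 4z^2 + 24z) / (-96)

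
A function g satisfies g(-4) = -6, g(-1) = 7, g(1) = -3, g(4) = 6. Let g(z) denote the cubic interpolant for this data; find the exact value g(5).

129/5

Evaluate each Lagrange basis at z = 5:
L_0(5) = (6)·(4)·(1)/[(-3)·(-5)·(-8)] = -1/5
L_1(5) = (9)·(4)·(1)/[(3)·(-2)·(-5)] = 6/5
L_2(5) = (9)·(6)·(1)/[(5)·(2)·(-3)] = -9/5
L_3(5) = (9)·(6)·(4)/[(8)·(5)·(3)] = 9/5
Sum: (-6)·(-1/5) + 7·(6/5) + (-3)·(-9/5) + 6·(9/5) = 129/5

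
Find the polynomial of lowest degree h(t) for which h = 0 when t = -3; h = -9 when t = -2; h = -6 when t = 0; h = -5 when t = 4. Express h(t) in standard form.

h(t) = -(89/168)t^3 + (143/168)t^2 + (149/28)t - 6

Newton's divided differences:
h[-3,-2] = (-9 - 0) / (-2 - (-3)) = -9
h[-2,0] = (-6 - (-9)) / (0 - (-2)) = 3/2
h[0,4] = (-5 - (-6)) / (4 - 0) = 1/4
h[-3,-2,0] = (3/2 - (-9)) / (0 - (-3)) = 7/2
h[-2,0,4] = (1/4 - 3/2) / (4 - (-2)) = -5/24
h[-3,-2,0,4] = (-5/24 - 7/2) / (4 - (-3)) = -89/168
h(t) = (-9)·(t + 3) + (7/2)·(t + 3)(t + 2) + (-89/168)·(t + 3)(t + 2)t
Expanding: h(t) = -(89/168)t^3 + (143/168)t^2 + (149/28)t - 6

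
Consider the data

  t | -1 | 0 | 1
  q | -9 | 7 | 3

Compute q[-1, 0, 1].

q[-1,0] = (7 - (-9)) / (0 - (-1)) = 16
q[0,1] = (3 - 7) / (1 - 0) = -4
q[-1,0,1] = (-4 - 16) / (1 - (-1)) = -10

-10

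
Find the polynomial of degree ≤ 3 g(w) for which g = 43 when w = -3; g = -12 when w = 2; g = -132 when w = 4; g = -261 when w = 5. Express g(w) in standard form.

g(w) = -2w^3 - w^2 + 2w + 4

Build the Lagrange basis polynomials:
L_0(w) = (w - 2)(w - 4)(w - 5) / [-280] = -(1/280)w^3 + (11/280)w^2 - (19/140)w + 1/7
L_1(w) = (w + 3)(w - 4)(w - 5) / [30] = (1/30)w^3 - (1/5)w^2 - (7/30)w + 2
L_2(w) = (w + 3)(w - 2)(w - 5) / [-14] = -(1/14)w^3 + (2/7)w^2 + (11/14)w - 15/7
L_3(w) = (w + 3)(w - 2)(w - 4) / [24] = (1/24)w^3 - (1/8)w^2 - (5/12)w + 1
g(w) = 43·L_0 + (-12)·L_1 + (-132)·L_2 + (-261)·L_3
  43·L_0(w) = -(43/280)w^3 + (473/280)w^2 - (817/140)w + 43/7
  (-12)·L_1(w) = -(2/5)w^3 + (12/5)w^2 + (14/5)w - 24
  (-132)·L_2(w) = (66/7)w^3 - (264/7)w^2 - (726/7)w + 1980/7
  (-261)·L_3(w) = -(87/8)w^3 + (261/8)w^2 + (435/4)w - 261
Adding term by term: -2w^3 - w^2 + 2w + 4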